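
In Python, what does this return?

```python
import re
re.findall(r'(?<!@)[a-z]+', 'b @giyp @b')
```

The negative lookaround is zero-width — it rules out positions where the adjacent text would match, without consuming anything.
Scanning left to right: at [0:1] → 'b'; at [4:7] → 'iyp'.
`findall` yields the raw match text (2 of them) because the pattern has no groups.

['b', 'iyp']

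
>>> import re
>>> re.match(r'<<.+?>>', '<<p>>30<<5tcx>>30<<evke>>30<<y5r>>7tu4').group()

`re.match` won't scan ahead — the pattern has to work from the very first character.
The match spans [0:5] → '<<p>>'.

'<<p>>'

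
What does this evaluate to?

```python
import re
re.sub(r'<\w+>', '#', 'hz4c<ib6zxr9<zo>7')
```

'hz4c<ib6zxr9#7'

Matches: at [12:16] → '<zo>'.
Each match is replaced by '#'.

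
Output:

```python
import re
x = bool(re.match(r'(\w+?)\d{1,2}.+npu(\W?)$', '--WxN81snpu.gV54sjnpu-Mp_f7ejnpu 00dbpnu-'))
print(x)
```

False

`re.match` only tries the pattern at the start of the string.
Here the pattern fails at index 0, so the call returns None, and `bool(None)` is False.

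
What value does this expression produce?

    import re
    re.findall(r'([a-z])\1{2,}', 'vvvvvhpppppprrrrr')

['v', 'p', 'r']

The backreference `\1` re-matches whatever the first group consumed, character for character.
Matches: at [0:5] match 'vvvvv', group 1 = 'v'; at [6:12] match 'pppppp', group 1 = 'p'; at [12:17] match 'rrrrr', group 1 = 'r'.
`findall` collects group 1 from each match (3 total).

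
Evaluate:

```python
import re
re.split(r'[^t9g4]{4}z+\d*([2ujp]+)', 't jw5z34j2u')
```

This matches exactly 4 of any character except [t9g4], then one or more of the literal 'z'; then zero or more of a digit; then one or more of one of [2ujp] (captured).
Matches to split on: at [1:11] → ' jw5z34j2u'.
The group in the pattern means `split` returns the separators' captures alongside the pieces.

['t', 'j2u', '']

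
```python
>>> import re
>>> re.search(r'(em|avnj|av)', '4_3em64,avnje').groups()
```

('em',)

Unlike `match`, `search` isn't anchored — it looks for the pattern anywhere in the string.
The match spans [3:5] → 'em'.
Captured: group 1 = 'em'.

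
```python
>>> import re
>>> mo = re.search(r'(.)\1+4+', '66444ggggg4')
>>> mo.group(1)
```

'6'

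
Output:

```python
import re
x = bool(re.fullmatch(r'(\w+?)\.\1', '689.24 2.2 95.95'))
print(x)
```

The backreference `\1` re-matches whatever the first group consumed, character for character.
`fullmatch` succeeds only if the pattern covers the string from start to end.
Here the pattern can't cover the whole string, so the call returns None, and `bool(None)` is False.

False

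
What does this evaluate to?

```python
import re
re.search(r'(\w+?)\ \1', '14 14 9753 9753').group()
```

'14 14'

After group 1 captures some text, `\1` only succeeds where that same text appears again.
The match spans [0:5] → '14 14'.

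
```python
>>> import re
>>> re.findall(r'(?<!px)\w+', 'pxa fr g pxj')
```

Because the assertion is negative and zero-width, positions next to the forbidden text are skipped.
Matches: at [0:3] → 'pxa'; at [4:6] → 'fr'; at [7:8] → 'g'; at [9:12] → 'pxj'.
No capturing groups, so `findall` returns the 4 full match strings.

['pxa', 'fr', 'g', 'pxj']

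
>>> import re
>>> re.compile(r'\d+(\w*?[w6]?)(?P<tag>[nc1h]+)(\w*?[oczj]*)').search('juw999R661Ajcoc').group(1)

This matches one or more of a digit; then zero or more of a word character (lazy), then optionally one of [w6] (captured); then one or more of one of [nc1h] (captured as 'tag'); then zero or more of a word character (lazy), then zero or more of one of [oczj] (captured).
`re.search` scans for the first position where the pattern succeeds.
The match spans [3:10] → '999R661'.
Captured: group 1 = 'R66', group 2 = '1', group 3 = ''.

'R66'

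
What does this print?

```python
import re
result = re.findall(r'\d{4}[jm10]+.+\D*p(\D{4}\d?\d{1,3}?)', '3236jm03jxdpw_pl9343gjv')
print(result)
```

['w_pl93']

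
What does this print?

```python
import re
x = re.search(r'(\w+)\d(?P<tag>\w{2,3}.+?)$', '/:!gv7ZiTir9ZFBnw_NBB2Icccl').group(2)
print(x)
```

The pattern matches one or more of a word character (captured); then a digit; then 2 to 3 of a word character, then one or more of any character (lazy) (captured as 'tag'); then anchored at the end.
`search` walks the string left to right and returns the first match it finds.
The match spans [3:27] → 'gv7ZiTir9ZFBnw_NBB2Icccl'.
Captured: group 1 = 'gv7ZiTir9ZFBnw_NBB', group 2 = 'Icccl'.

Icccl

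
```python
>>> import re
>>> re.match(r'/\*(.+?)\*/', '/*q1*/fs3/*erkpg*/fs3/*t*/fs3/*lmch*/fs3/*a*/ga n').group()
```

'/*q1*/'

`re.match` won't scan ahead — the pattern has to work from the very first character.
The match spans [0:6] → '/*q1*/'.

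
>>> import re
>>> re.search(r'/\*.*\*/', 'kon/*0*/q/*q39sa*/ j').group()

`search` walks the string left to right and returns the first match it finds.
The match spans [3:18] → '/*0*/q/*q39sa*/'.

'/*0*/q/*q39sa*/'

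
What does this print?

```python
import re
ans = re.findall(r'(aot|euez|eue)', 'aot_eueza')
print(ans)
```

['aot', 'euez']

`|` is ordered: at each position the engine commits to the first alternative that works.
Scanning left to right: at [0:3] match 'aot', group 1 = 'aot'; at [4:8] match 'euez', group 1 = 'euez'.
`findall` collects group 1 from each match (2 total).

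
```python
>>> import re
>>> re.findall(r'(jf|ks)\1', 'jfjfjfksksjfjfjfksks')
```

`\1` has to match the exact text group 1 already captured.
Matches: at [0:4] match 'jfjf', group 1 = 'jf'; at [6:10] match 'ksks', group 1 = 'ks'; at [10:14] match 'jfjf', group 1 = 'jf'; at [16:20] match 'ksks', group 1 = 'ks'.
One capturing group, so `findall` returns just the captured substring from each match — 4 in all.

['jf', 'ks', 'jf', 'ks']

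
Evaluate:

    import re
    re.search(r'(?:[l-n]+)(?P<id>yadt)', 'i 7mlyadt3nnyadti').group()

This matches one or more of a character in [l-n] (non-capturing group); then a literal 'y', then the literal 'adt' (captured as 'id').
`re.search` scans for the first position where the pattern succeeds.
The match spans [3:9] → 'mlyadt'.
Captured: group 1 = 'yadt'.

'mlyadt'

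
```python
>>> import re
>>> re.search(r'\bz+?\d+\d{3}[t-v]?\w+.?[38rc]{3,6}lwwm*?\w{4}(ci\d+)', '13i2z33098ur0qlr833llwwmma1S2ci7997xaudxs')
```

This matches a word boundary (`\b`, zero-width); then one or more of the literal 'z' (lazy), then one or more of a digit, then exactly 3 of a digit; then optionally a character in [t-v], then one or more of a word character, then optionally any character; then 3 to 6 of one of [38rc]; then the literal 'lww', then zero or more of a literal 'm' (lazy), then exactly 4 of a word character; then the literal 'ci', then one or more of a digit (captured).
Here no position works, so the call returns None.

None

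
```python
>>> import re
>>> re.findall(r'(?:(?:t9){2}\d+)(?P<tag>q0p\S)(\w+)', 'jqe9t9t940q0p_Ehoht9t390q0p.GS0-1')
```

[('q0p_', 'Ehoht9t390q0p')]

This matches the literal 't9' repeated 2 times, then one or more of a digit (non-capturing group); then the literal 'q0p', then a non-whitespace character (captured as 'tag'); then one or more of a word character (captured).
Walking the string: at [4:27] match 't9t940q0p_Ehoht9t390q0p', groups = ('q0p_', 'Ehoht9t390q0p').
Multiple groups make `findall` return tuples — one 2-tuple for the one match.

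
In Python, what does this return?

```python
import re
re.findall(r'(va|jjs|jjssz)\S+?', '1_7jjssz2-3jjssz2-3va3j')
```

The regex engine tests alternatives in the order written; an earlier branch that matches wins even if a later one would match more.
With a single group, `findall` returns only what that group captured — 3 items.

['jjs', 'jjs', 'va']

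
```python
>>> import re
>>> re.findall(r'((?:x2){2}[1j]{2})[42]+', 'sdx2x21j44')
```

['x2x21j']

With a single group, `findall` returns only what that group captured — 1 item.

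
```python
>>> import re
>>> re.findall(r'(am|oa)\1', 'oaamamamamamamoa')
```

['am', 'am', 'am']

After group 1 captures some text, `\1` only succeeds where that same text appears again.
Walking the string: at [2:6] match 'amam', group 1 = 'am'; at [6:10] match 'amam', group 1 = 'am'; at [10:14] match 'amam', group 1 = 'am'.
One capturing group, so `findall` returns just the captured substring from each match — 3 in all.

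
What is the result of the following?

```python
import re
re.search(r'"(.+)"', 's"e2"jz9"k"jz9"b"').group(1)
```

'e2"jz9"k"jz9"b'

Unlike `match`, `search` isn't anchored — it looks for the pattern anywhere in the string.
The match spans [1:17] → '"e2"jz9"k"jz9"b"'.
Captured: group 1 = 'e2"jz9"k"jz9"b'.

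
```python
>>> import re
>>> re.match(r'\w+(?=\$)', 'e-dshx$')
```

`re.match` only tries the pattern at the start of the string.
Here position 0 doesn't satisfy it, so the call returns None.

None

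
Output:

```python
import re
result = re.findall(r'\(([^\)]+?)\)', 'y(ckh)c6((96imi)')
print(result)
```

['ckh', '(96imi']

Scanning left to right: at [1:6] match '(ckh)', group 1 = 'ckh'; at [8:16] match '((96imi)', group 1 = '(96imi'.
`findall` collects group 1 from each match (2 total).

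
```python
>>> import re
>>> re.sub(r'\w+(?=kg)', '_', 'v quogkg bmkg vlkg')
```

'v _kg _kg _kg'

Because the assertion is zero-width, the text it checks is not consumed and won't appear in the result.
Matches: at [2:6] → 'quog'; at [9:11] → 'bm'; at [14:16] → 'vl'.
Every occurrence is swapped for '_'.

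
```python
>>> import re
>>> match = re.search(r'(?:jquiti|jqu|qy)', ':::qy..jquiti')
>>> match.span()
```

The match spans [3:5] → 'qy'.

(3, 5)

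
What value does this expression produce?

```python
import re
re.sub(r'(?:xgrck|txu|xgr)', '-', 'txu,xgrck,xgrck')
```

'-,-,-'

Alternation isn't longest-match — the leftmost alternative that fits at this position is chosen.
Every occurrence is swapped for '-'.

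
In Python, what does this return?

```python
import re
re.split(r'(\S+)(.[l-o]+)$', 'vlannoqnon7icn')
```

['', 'vlannoqnon7i', 'cn', '']

This matches one or more of a non-whitespace character (captured); then any character, then one or more of a character in [l-o] (captured); then anchored at the end.
The group in the pattern means `split` returns the separators' captures alongside the pieces.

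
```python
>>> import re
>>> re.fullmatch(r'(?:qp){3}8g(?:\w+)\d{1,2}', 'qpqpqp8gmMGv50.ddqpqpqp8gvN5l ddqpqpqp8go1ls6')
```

For `fullmatch`, every character of the input must be accounted for by the pattern.
Here the pattern can't cover the whole string, so the call returns None.

None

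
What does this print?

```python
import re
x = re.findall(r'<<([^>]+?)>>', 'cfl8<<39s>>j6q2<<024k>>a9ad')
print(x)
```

['39s', '024k']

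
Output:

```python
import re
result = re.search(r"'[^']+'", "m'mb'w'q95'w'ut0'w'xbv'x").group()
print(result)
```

'mb'

Unlike `match`, `search` isn't anchored — it looks for the pattern anywhere in the string.
The match spans [1:5] → "'mb'".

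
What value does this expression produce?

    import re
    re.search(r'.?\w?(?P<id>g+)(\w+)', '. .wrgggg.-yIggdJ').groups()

('ggg', 'g')

This matches optionally any character, then optionally a word character; then one or more of a literal 'g' (captured as 'id'); then one or more of a word character (captured).
`re.search` scans for the first position where the pattern succeeds.
The match spans [3:9] → 'wrgggg'.
Captured: group 1 = 'ggg', group 2 = 'g'.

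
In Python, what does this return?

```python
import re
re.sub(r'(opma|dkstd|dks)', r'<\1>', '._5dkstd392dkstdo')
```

'._5<dkstd>392<dkstd>o'

The regex engine tests alternatives in the order written; an earlier branch that matches wins even if a later one would match more.
Matches: at [3:8] → 'dkstd'; at [11:16] → 'dkstd'.
Each match is replaced using the text its own group 1 captured.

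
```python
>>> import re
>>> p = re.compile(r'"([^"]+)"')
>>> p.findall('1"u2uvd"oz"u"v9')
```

Matches: at [1:8] match '"u2uvd"', group 1 = 'u2uvd'; at [10:13] match '"u"', group 1 = 'u'.
Because there's exactly one group, `findall` drops the full match and keeps group 1 from each hit.

['u2uvd', 'u']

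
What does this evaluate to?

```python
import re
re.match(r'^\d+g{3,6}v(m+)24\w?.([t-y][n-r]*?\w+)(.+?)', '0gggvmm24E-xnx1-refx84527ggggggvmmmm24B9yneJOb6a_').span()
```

This matches anchored at the start of the string; then one or more of a digit, then 3 to 6 of a literal 'g', then the literal 'v'; then one or more of a literal 'm' (captured); then the literal '24', then optionally a word character, then any character; then a character in [t-y], then zero or more of a character in [n-r] (lazy), then one or more of a word character (captured); then one or more of any character (lazy) (captured).
Because the quantifier is non-greedy, it stops expanding at the earliest point where the rest of the pattern can succeed.
`re.match` won't scan ahead — the pattern has to work from the very first character.
The match spans [0:16] → '0gggvmm24E-xnx1-'.
Captured: group 1 = 'mm', group 2 = 'xnx1', group 3 = '-'.

(0, 16)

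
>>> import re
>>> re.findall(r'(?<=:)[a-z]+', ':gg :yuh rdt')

['gg', 'yuh']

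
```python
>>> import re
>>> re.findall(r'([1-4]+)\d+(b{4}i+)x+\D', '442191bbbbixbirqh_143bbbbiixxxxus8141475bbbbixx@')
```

[('4421', 'bbbbi'), ('14', 'bbbbii'), ('1414', 'bbbbi')]

The pattern matches one or more of a character in [1-4] (captured); then one or more of a digit; then exactly 4 of the literal 'b', then one or more of a literal 'i' (captured); then one or more of a literal 'x', then a non-digit.
Walking the string: at [0:13] match '442191bbbbixb', groups = ('4421', 'bbbbi'); at [18:32] match '143bbbbiixxxxu', groups = ('14', 'bbbbii'); at [34:48] match '141475bbbbixx@', groups = ('1414', 'bbbbi').
Multiple groups make `findall` return tuples — one 2-tuple for each match.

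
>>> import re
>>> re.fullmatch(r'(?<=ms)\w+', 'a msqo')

Lookahead/lookbehind check context without consuming it, so the matched span excludes the asserted characters.
`fullmatch` succeeds only if the pattern covers the string from start to end.
Here there's no way to consume every character, so the call returns None.

None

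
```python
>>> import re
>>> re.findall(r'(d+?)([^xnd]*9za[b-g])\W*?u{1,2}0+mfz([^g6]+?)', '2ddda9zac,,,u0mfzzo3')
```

[('ddd', 'a9zac', 'z')]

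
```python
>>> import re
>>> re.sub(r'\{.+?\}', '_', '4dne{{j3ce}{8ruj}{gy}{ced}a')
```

'4dne____a'

A `+?`/`*?`/`{m,n}?` starts at its minimum and grows only as far as needed for what follows to match.
Matches: at [4:11] → '{{j3ce}'; at [11:17] → '{8ruj}'; at [17:21] → '{gy}'; at [21:26] → '{ced}'.
`sub` substitutes '_' at each match site.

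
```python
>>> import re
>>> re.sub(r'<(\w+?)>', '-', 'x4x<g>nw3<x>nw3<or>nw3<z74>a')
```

Matches: at [3:6] → '<g>'; at [9:12] → '<x>'; at [15:19] → '<or>'; at [22:27] → '<z74>'.
Every occurrence is swapped for '-'.

'x4x-nw3-nw3-nw3-a'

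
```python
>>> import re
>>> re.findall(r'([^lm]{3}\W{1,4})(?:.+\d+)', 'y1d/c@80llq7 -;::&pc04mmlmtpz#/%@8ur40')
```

['y1d/']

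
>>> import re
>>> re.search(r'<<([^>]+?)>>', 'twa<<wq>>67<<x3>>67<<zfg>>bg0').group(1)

'wq'

`re.search` tries every starting position until one works.
The match spans [3:9] → '<<wq>>'.
Captured: group 1 = 'wq'.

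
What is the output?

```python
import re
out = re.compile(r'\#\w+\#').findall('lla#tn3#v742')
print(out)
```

['#tn3#']

`findall` yields the raw match text (1 of them) because the pattern has no groups.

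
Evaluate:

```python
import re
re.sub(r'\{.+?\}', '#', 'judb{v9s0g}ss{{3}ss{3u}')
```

Matches: at [4:11] → '{v9s0g}'; at [13:17] → '{{3}'; at [19:23] → '{3u}'.
`sub` substitutes '#' at each match site.

'judb#ss#ss#'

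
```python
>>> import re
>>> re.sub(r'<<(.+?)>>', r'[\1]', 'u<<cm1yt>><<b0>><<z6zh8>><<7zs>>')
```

'u[cm1yt][b0][z6zh8][7zs]'

A non-greedy quantifier consumes as few characters as it can — just enough that the remainder of the pattern still matches from where it stops; whatever follows it matches normally.
Matches: at [1:10] → '<<cm1yt>>'; at [10:16] → '<<b0>>'; at [16:25] → '<<z6zh8>>'; at [25:32] → '<<7zs>>'.
`\1` in the replacement pulls in group 1's text for each match.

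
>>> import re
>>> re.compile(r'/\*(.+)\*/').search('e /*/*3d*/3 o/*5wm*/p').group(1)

'/*3d*/3 o/*5wm'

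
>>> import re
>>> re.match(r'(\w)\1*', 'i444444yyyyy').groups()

('i',)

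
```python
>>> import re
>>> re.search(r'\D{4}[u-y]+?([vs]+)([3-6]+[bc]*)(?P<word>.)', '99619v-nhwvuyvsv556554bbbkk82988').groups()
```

The match spans [5:26] → 'v-nhwvuyvsv556554bbbk'.
Captured: group 1 = 'vsv', group 2 = '556554bbb', group 3 = 'k'.

('vsv', '556554bbb', 'k')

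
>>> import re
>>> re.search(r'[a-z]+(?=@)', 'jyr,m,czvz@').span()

The positive lookaround only admits positions where the adjacent text matches; those characters stay outside the span.
`search` walks the string left to right and returns the first match it finds.
The match spans [6:10] → 'czvz'.

(6, 10)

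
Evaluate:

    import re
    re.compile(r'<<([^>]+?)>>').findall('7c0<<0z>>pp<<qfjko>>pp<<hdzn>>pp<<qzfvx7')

One capturing group, so `findall` returns just the captured substring from each match — 3 in all.

['0z', 'qfjko', 'hdzn']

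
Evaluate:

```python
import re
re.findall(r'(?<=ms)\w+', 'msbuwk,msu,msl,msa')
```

['buwk', 'u', 'l', 'a']

Because the assertion is zero-width, the text it checks is not consumed and won't appear in the result.
`findall` yields the raw match text (4 of them) because the pattern has no groups.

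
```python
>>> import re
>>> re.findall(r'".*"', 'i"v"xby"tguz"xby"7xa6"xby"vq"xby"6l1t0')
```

['"v"xby"tguz"xby"7xa6"xby"vq"xby"']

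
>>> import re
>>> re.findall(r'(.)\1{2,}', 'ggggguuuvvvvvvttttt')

['g', 'u', 'v', 't']

`\1` is not a pattern — it's the concrete string captured by group 1, re-applied verbatim.
Matches: at [0:5] match 'ggggg', group 1 = 'g'; at [5:8] match 'uuu', group 1 = 'u'; at [8:14] match 'vvvvvv', group 1 = 'v'; at [14:19] match 'ttttt', group 1 = 't'.
`findall` collects group 1 from each match (4 total).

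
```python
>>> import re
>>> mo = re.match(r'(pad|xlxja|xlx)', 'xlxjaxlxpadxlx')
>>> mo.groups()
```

('xlxja',)

The regex engine tests alternatives in the order written; an earlier branch that matches wins even if a later one would match more.
With `match`, the pattern is implicitly anchored at the beginning.
The match spans [0:5] → 'xlxja'.
Captured: group 1 = 'xlxja'.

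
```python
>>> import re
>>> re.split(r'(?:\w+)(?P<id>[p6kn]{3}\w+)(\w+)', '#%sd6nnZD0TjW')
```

['#%', '6nnZD0Tj', 'W', '']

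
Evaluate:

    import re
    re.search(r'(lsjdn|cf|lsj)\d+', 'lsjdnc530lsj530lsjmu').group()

The match spans [9:15] → 'lsj530'.

'lsj530'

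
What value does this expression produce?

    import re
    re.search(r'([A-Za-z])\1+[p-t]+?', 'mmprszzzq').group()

'mmp'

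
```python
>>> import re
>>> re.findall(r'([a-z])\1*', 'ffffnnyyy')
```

A backreference is literal: `\1` must see the identical characters the first group matched.
Matches: at [0:4] match 'ffff', group 1 = 'f'; at [4:6] match 'nn', group 1 = 'n'; at [6:9] match 'yyy', group 1 = 'y'.
One capturing group, so `findall` returns just the captured substring from each match — 3 in all.

['f', 'n', 'y']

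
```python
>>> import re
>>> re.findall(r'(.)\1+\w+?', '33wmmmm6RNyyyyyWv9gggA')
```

`\1` is not a pattern — it's the concrete string captured by group 1, re-applied verbatim.
Scanning left to right: at [0:3] match '33w', group 1 = '3'; at [3:8] match 'mmmm6', group 1 = 'm'; at [10:16] match 'yyyyyW', group 1 = 'y'; at [18:22] match 'gggA', group 1 = 'g'.
`findall` collects group 1 from each match (4 total).

['3', 'm', 'y', 'g']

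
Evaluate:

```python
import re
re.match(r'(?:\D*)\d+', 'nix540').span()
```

Pattern: zero or more of a non-digit (non-capturing group); then one or more of a digit.
With `match`, the pattern is implicitly anchored at the beginning.
The match spans [0:6] → 'nix540'.

(0, 6)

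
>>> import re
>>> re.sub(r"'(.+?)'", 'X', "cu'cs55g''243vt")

Because the quantifier is non-greedy, it stops expanding at the earliest point where the rest of the pattern can succeed.
Matches: at [2:9] → "'cs55g'".
`sub` substitutes 'X' at each match site.

"cuX'243vt"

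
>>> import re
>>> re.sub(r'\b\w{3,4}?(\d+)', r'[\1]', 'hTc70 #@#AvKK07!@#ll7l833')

Pattern: a word boundary (`\b`, zero-width); then 3 to 4 of a word character (lazy); then one or more of a digit (captured).
Matches: at [0:5] → 'hTc70'; at [9:15] → 'AvKK07'; at [18:25] → 'll7l833'.
Each match is replaced using the text its own group 1 captured.

'[70] #@#[07]!@#[833]'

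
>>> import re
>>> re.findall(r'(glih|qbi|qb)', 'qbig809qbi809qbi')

Alternation tries branches left to right and keeps the first one that lets the overall match succeed at that position.
Walking the string: at [0:3] match 'qbi', group 1 = 'qbi'; at [7:10] match 'qbi', group 1 = 'qbi'; at [13:16] match 'qbi', group 1 = 'qbi'.
`findall` collects group 1 from each match (3 total).

['qbi', 'qbi', 'qbi']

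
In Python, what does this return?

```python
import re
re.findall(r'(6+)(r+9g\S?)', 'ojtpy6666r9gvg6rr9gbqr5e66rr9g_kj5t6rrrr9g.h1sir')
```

`findall` packs the 2 group values into a tuple for every match.

[('6666', 'r9gv'), ('6', 'rr9gb'), ('66', 'rr9g_'), ('6', 'rrrr9g.')]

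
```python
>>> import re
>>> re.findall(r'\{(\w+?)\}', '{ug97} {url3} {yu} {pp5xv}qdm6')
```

['ug97', 'url3', 'yu', 'pp5xv']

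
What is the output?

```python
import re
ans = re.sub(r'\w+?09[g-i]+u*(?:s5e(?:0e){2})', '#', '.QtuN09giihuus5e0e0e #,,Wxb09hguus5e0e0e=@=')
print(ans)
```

.# #,,#=@=

This matches one or more of a word character (lazy), then the literal '09'; then one or more of a character in [g-i], then zero or more of the literal 'u'; then the literal 's5e', then the literal '0e' repeated 2 times (non-capturing group).
Matches: at [1:20] → 'QtuN09giihuus5e0e0e'; at [24:40] → 'Wxb09hguus5e0e0e'.
`sub` substitutes '#' at each match site.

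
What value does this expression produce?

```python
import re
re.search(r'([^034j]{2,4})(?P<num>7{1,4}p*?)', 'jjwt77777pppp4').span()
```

With the lazy modifier that quantifier settles for the fewest repetitions that let the rest of the pattern succeed (the atoms after it are unaffected and can still be greedy).
The match spans [2:9] → 'wt77777'.

(2, 9)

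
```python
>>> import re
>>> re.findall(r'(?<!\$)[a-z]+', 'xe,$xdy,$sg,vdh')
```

['xe', 'dy', 'g', 'vdh']

Because the assertion is negative and zero-width, positions next to the forbidden text are skipped.
Since nothing is captured, `findall` lists the 4 matched substrings directly.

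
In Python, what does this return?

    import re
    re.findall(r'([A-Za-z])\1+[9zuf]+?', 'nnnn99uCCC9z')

['n', 'C']

After group 1 captures some text, `\1` only succeeds where that same text appears again.
Walking the string: at [0:5] match 'nnnn9', group 1 = 'n'; at [7:11] match 'CCC9', group 1 = 'C'.
With a single group, `findall` returns only what that group captured — 2 items.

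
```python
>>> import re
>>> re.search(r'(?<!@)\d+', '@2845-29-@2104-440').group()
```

'845'

The negative lookaround is zero-width — it rules out positions where the adjacent text would match, without consuming anything.
The match spans [2:5] → '845'.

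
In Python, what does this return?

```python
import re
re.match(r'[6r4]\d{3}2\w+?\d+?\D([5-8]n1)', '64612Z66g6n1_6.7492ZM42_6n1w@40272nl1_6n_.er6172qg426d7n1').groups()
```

('6n1',)

The match spans [0:12] → '64612Z66g6n1'.
Captured: group 1 = '6n1'.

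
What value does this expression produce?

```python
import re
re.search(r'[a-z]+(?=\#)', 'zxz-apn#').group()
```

'apn'

Because the assertion is zero-width, the text it checks is not consumed and won't appear in the result.
The match spans [4:7] → 'apn'.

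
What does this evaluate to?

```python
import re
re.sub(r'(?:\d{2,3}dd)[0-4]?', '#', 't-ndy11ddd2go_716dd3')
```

Every occurrence is swapped for '#'.

't-ndy#d2go_#'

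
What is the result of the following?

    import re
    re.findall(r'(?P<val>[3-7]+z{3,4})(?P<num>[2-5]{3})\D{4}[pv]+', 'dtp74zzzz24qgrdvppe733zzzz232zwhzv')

[('733zzzz', '232')]

With 2 capturing groups, `findall` returns a 2-tuple per match.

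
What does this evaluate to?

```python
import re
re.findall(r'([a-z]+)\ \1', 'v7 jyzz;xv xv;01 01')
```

['xv']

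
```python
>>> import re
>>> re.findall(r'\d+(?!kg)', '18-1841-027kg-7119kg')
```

['18', '1841', '02', '711']

Because the assertion is negative and zero-width, positions next to the forbidden text are skipped.
Walking the string: at [0:2] → '18'; at [3:7] → '1841'; at [8:10] → '02'; at [14:17] → '711'.
No capturing groups, so `findall` returns the 4 full match strings.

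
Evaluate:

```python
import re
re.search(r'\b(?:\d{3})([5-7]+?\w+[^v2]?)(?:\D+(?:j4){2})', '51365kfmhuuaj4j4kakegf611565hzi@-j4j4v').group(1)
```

Pattern: a word boundary (`\b`, zero-width); then exactly 3 of a digit (non-capturing group); then one or more of a character in [5-7] (lazy), then one or more of a word character, then optionally any character except [v2] (captured); then one or more of a non-digit, then the literal 'j4' repeated 2 times (non-capturing group).
`search` walks the string left to right and returns the first match it finds.
The match spans [0:37] → '51365kfmhuuaj4j4kakegf611565hzi@-j4j4'.
Captured: group 1 = '65kfmhuuaj4j4kakegf611565hzi@'.

'65kfmhuuaj4j4kakegf611565hzi@'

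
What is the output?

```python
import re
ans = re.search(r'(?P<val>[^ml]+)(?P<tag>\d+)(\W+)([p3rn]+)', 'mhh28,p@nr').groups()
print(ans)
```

('hh2', '8', ',', 'p')

The match spans [1:7] → 'hh28,p'.
Captured: group 1 = 'hh2', group 2 = '8', group 3 = ',', group 4 = 'p'.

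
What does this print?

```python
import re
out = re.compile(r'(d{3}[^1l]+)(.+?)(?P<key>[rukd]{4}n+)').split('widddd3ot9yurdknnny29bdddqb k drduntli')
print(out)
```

['wi', 'dddd3ot9yurdknnny29bdddqb k', ' ', 'drdun', 'tli']

The pattern matches exactly 3 of the literal 'd', then one or more of any character except [1l] (captured); then one or more of any character (lazy) (captured); then exactly 4 of one of [rukd], then one or more of a literal 'n' (captured as 'key').
Matches to split on: at [2:35] → 'dddd3ot9yurdknnny29bdddqb k drdun'.
Because the pattern has a capturing group, `split` also inserts each captured text between the pieces.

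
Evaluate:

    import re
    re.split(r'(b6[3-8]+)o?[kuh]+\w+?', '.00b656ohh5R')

The group in the pattern means `split` returns the separators' captures alongside the pieces.

['.00', 'b656', 'R']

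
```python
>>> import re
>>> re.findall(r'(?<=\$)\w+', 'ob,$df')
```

['df']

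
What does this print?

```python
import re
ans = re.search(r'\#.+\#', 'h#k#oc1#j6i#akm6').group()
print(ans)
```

`re.search` tries every starting position until one works.
The match spans [1:12] → '#k#oc1#j6i#'.

#k#oc1#j6i#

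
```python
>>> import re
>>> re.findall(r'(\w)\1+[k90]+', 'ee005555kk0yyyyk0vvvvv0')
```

['e', '5', 'y', 'v']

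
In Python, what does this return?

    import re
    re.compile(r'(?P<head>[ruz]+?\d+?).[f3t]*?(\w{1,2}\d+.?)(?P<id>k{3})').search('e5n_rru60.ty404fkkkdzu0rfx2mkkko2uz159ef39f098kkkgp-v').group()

The pattern matches one or more of one of [ruz] (lazy), then one or more of a digit (lazy) (captured as 'head'); then any character, then zero or more of one of [f3t] (lazy); then 1 to 2 of a word character, then one or more of a digit, then optionally any character (captured); then exactly 3 of a literal 'k' (captured as 'id').
`search` walks the string left to right and returns the first match it finds.
The match spans [4:19] → 'rru60.ty404fkkk'.
Captured: group 1 = 'rru60', group 2 = 'ty404f', group 3 = 'kkk'.

'rru60.ty404fkkk'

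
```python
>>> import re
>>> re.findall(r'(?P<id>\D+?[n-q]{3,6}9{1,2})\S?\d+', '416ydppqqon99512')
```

['ydppqqon99']

With a single group, `findall` returns only what that group captured — 1 item.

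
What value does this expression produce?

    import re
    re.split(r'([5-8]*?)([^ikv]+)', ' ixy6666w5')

['', '', ' ', 'i', '', 'xy6666w5', '']

The group in the pattern means `split` returns the separators' captures alongside the pieces.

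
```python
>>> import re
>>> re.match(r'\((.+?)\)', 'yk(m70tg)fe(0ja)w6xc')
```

`re.match` only tries the pattern at the start of the string.
Here position 0 doesn't satisfy it, so the call returns None.

None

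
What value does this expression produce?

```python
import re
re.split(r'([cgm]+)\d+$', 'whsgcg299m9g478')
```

['whsgcg299m9', 'g', '']

`re.split` interleaves the captured-group text with the surrounding fragments.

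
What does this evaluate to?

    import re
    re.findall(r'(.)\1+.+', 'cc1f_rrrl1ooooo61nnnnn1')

['c']

The backreference `\1` re-matches whatever the first group consumed, character for character.
Walking the string: at [0:23] match 'cc1f_rrrl1ooooo61nnnnn1', group 1 = 'c'.
`findall` collects group 1 from the one match (1 total).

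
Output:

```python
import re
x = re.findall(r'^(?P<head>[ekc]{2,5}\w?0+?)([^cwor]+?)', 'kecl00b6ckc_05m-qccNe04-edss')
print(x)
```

[('kecl0', '0')]

This matches anchored at the start of the string; then 2 to 5 of one of [ekc], then optionally a word character, then one or more of a literal '0' (lazy) (captured as 'head'); then one or more of any character except [cwor] (lazy) (captured).
Lazy quantifiers expand one character at a time until the remainder of the pattern can match.
Scanning left to right: at [0:6] match 'kecl00', groups = ('kecl0', '0').
2 groups means the one result is a tuple of 2 captured strings — 1 here.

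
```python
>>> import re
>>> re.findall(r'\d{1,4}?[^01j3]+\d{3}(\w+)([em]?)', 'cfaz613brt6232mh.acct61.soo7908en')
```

[('mh', ''), ('en', '')]

The pattern matches 1 to 4 of a digit (lazy), then one or more of any character except [01j3], then exactly 3 of a digit; then one or more of a word character (captured); then optionally one of [em] (captured).
Walking the string: at [4:16] match '613brt6232mh', groups = ('mh', ''); at [21:33] match '61.soo7908en', groups = ('en', '').
`findall` packs the 2 group values into a tuple for every match.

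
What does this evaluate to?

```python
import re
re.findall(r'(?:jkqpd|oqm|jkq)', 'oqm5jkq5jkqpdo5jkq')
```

['oqm', 'jkq', 'jkqpd', 'jkq']

Branches in `(...|...)` are attempted left-to-right; the first branch that allows the whole pattern to succeed is taken.
Walking the string: at [0:3] → 'oqm'; at [4:7] → 'jkq'; at [8:13] → 'jkqpd'; at [15:18] → 'jkq'.
`findall` yields the raw match text (4 of them) because the pattern has no groups.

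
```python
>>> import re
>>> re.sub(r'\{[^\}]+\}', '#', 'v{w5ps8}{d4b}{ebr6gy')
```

Matches: at [1:8] → '{w5ps8}'; at [8:13] → '{d4b}'.
`sub` substitutes '#' at each match site.

'v##{ebr6gy'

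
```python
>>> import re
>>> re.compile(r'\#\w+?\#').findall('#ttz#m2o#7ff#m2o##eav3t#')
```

['#ttz#', '#7ff#', '#eav3t#']

With no groups in the pattern, `findall` gives back each whole match — 3 here.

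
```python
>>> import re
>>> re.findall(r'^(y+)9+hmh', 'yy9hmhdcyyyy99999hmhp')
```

['yy']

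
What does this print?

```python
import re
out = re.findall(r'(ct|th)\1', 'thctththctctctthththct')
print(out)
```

['th', 'ct', 'th']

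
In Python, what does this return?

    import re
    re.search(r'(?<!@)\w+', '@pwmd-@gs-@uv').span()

(2, 5)

The negative lookahead/lookbehind blocks any match where the forbidden context is present.
`re.search` tries every starting position until one works.
The match spans [2:5] → 'wmd'.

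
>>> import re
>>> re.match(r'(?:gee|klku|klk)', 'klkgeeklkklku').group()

`match` is anchored at position 0; if the pattern doesn't fit there, it returns None.
The match spans [0:3] → 'klk'.

'klk'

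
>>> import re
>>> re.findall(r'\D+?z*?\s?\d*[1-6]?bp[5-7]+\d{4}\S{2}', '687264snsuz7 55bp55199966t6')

Pattern: one or more of a non-digit (lazy), then zero or more of the literal 'z' (lazy), then optionally whitespace; then zero or more of a digit, then optionally a character in [1-6], then the literal 'bp'; then one or more of a character in [5-7], then exactly 4 of a digit, then exactly 2 of a non-whitespace character.
Matches: at [12:25] → ' 55bp55199966'.
No capturing groups, so `findall` returns the 1 full match string.

[' 55bp55199966']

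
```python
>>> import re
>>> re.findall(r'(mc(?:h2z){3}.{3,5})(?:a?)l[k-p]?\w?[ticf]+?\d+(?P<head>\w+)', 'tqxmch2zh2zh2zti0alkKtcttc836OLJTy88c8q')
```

The pattern matches the literal 'mc', then the literal 'h2z' repeated 3 times, then 3 to 5 of any character (captured); then optionally a literal 'a' (non-capturing group); then a literal 'l', then optionally a character in [k-p]; then optionally a word character, then one or more of one of [ticf] (lazy), then one or more of a digit; then one or more of a word character (captured as 'head').
Multiple groups make `findall` return tuples — one 2-tuple for the one match.

[('mch2zh2zh2zti0a', 'OLJTy88c8q')]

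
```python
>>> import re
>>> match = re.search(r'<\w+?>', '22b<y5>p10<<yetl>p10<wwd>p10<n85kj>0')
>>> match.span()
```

`search` walks the string left to right and returns the first match it finds.
The match spans [3:7] → '<y5>'.

(3, 7)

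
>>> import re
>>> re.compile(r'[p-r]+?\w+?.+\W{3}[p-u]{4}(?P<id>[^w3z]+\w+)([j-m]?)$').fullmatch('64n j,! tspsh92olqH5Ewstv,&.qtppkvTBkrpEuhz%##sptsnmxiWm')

None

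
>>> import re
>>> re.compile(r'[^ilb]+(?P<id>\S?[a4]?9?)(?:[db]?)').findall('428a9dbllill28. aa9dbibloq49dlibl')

Pattern: one or more of any character except [ilb]; then optionally a non-whitespace character, then optionally one of [a4], then optionally the literal '9' (captured as 'id'); then optionally one of [db] (non-capturing group).
Because there's exactly one group, `findall` drops the full match and keeps group 1 from each hit.

['b', 'b', 'l']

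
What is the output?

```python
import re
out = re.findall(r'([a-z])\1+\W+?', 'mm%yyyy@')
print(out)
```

['m', 'y']

A backreference is literal: `\1` must see the identical characters the first group matched.
Scanning left to right: at [0:3] match 'mm%', group 1 = 'm'; at [3:8] match 'yyyy@', group 1 = 'y'.
Because there's exactly one group, `findall` drops the full match and keeps group 1 from each hit.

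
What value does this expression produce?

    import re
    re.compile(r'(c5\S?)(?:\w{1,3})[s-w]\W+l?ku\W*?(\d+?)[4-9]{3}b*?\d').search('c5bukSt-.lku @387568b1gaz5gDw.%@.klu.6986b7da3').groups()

('c5b', '3')

This matches the literal 'c5', then optionally a non-whitespace character (captured); then 1 to 3 of a word character (non-capturing group); then a character in [s-w], then one or more of a non-word character, then optionally the literal 'l'; then the literal 'ku', then zero or more of a non-word character (lazy); then one or more of a digit (lazy) (captured); then exactly 3 of a character in [4-9], then zero or more of a literal 'b' (lazy), then a digit.
With the lazy modifier that quantifier settles for the fewest repetitions that let the rest of the pattern succeed (the atoms after it are unaffected and can still be greedy).
`re.search` scans for the first position where the pattern succeeds.
The match spans [0:19] → 'c5bukSt-.lku @38756'.
Captured: group 1 = 'c5b', group 2 = '3'.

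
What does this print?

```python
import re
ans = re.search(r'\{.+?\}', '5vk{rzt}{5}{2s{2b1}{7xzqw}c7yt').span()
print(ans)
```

`re.search` tries every starting position until one works.
The match spans [3:8] → '{rzt}'.

(3, 8)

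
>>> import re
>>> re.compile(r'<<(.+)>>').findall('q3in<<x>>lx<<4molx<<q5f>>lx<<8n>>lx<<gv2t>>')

Walking the string: at [4:43] match '<<x>>lx<<4molx<<q5f>>lx<<8n>>lx<<gv2t>>', group 1 = 'x>>lx<<4molx<<q5f>>lx<<8n>>lx<<gv2t'.
With a single group, `findall` returns only what that group captured — 1 item.

['x>>lx<<4molx<<q5f>>lx<<8n>>lx<<gv2t']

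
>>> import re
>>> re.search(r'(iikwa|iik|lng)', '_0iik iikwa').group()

'iik'

The match spans [2:5] → 'iik'.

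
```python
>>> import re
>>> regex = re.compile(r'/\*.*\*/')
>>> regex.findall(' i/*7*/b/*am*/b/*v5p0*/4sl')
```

Walking the string: at [2:23] → '/*7*/b/*am*/b/*v5p0*/'.
`findall` yields the raw match text (1 of them) because the pattern has no groups.

['/*7*/b/*am*/b/*v5p0*/']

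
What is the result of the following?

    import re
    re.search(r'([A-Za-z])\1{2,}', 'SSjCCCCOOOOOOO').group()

After group 1 captures some text, `\1` only succeeds where that same text appears again.
`re.search` scans for the first position where the pattern succeeds.
The match spans [3:7] → 'CCCC'.
Captured: group 1 = 'C'.

'CCCC'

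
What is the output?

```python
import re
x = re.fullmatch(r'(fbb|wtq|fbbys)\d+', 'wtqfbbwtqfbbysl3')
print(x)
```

None

`re.fullmatch` is like wrapping the pattern in `^…$` (in single-line mode).
Here the pattern can't cover the whole string, so the call returns None.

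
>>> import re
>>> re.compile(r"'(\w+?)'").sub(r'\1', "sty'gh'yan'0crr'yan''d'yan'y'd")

"styghyan0crryan'dyanyd"

The replacement refers to a captured group, so each match is rewritten using its own captured text.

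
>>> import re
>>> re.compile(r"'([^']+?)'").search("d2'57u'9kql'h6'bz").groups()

`search` walks the string left to right and returns the first match it finds.
The match spans [2:7] → "'57u'".
Captured: group 1 = '57u'.

('57u',)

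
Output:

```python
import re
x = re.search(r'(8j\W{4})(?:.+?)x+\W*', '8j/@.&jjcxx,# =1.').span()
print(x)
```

The match spans [0:15] → '8j/@.&jjcxx,# ='.

(0, 15)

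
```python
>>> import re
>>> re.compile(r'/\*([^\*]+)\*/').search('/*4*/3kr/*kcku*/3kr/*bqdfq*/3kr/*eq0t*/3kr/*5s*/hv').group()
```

`re.search` scans for the first position where the pattern succeeds.
The match spans [0:5] → '/*4*/'.
Captured: group 1 = '4'.

'/*4*/'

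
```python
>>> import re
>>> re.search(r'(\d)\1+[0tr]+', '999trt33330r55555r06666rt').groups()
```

('9',)

`\1` has to match the exact text group 1 already captured.
Unlike `match`, `search` isn't anchored — it looks for the pattern anywhere in the string.
The match spans [0:6] → '999trt'.
Captured: group 1 = '9'.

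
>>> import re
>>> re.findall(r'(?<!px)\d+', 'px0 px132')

['32']

`(?!…)`/`(?<!…)` only lets a position through if the neighbouring text does NOT match; no characters are consumed.
Walking the string: at [7:9] → '32'.
Since nothing is captured, `findall` lists the 1 matched substring directly.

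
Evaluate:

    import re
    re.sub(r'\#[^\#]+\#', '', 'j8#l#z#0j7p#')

'j8z'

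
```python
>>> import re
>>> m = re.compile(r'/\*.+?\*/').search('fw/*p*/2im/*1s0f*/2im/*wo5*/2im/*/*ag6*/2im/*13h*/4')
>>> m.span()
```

(2, 7)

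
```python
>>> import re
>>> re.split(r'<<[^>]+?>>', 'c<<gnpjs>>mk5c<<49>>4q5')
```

['c', 'mk5c', '4q5']

Matches to split on: at [1:10] → '<<gnpjs>>'; at [14:20] → '<<49>>'.
`split` removes every match and returns the 3 fragments in between.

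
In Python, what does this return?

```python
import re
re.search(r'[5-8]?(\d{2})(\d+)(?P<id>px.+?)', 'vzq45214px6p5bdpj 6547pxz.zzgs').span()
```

(3, 11)

The pattern matches optionally a character in [5-8]; then exactly 2 of a digit (captured); then one or more of a digit (captured); then a literal 'p', then a literal 'x', then one or more of any character (lazy) (captured as 'id').
Because the quantifier is non-greedy, it stops expanding at the earliest point where the rest of the pattern can succeed.
`re.search` tries every starting position until one works.
The match spans [3:11] → '45214px6'.
Captured: group 1 = '45', group 2 = '214', group 3 = 'px6'.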